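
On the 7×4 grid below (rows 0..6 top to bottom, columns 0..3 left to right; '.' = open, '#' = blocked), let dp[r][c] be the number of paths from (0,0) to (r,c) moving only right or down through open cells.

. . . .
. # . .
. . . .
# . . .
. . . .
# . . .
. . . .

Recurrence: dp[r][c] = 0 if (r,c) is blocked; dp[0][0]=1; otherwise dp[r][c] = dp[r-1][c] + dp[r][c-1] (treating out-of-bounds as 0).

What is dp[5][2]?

r\c   0   1   2   3
  0   1   1   1   1
  1   1   0   1   2
  2   1   1   2   4
  3   0   1   3   7
  4   0   1   4  11
  5   0   1   5  16
  6   0   1   6  22

5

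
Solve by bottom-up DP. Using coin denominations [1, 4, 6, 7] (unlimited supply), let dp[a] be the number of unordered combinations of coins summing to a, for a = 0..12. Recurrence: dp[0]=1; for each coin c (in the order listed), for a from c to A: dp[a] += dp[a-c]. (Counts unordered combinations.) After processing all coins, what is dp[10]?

after  coin     0     1     2     3     4     5     6     7     8     9    10    11    12
          1     1     1     1     1     1     1     1     1     1     1     1     1     1
          4     1     1     1     1     2     2     2     2     3     3     3     3     4
          6     1     1     1     1     2     2     3     3     4     4     5     5     7
          7     1     1     1     1     2     2     3     4     5     5     6     7     9

6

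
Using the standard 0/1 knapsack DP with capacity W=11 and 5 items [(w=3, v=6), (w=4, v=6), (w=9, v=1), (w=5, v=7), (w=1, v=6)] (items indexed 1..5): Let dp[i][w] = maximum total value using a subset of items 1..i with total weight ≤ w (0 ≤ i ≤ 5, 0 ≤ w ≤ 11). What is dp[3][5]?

6

i\w   0   1   2   3   4   5   6   7   8   9  10  11
  0   0   0   0   0   0   0   0   0   0   0   0   0
  1   0   0   0   6   6   6   6   6   6   6   6   6
  2   0   0   0   6   6   6   6  12  12  12  12  12
  3   0   0   0   6   6   6   6  12  12  12  12  12
  4   0   0   0   6   6   7   7  12  13  13  13  13
  5   0   6   6   6  12  12  13  13  18  19  19  19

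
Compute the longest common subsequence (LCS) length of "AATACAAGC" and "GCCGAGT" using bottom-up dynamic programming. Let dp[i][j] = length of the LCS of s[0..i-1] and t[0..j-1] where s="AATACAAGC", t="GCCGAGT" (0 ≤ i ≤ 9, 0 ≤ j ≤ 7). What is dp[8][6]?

3

   ''  G  C  C  G  A  G  T
''  0  0  0  0  0  0  0  0
 A  0  0  0  0  0  1  1  1
 A  0  0  0  0  0  1  1  1
 T  0  0  0  0  0  1  1  2
 A  0  0  0  0  0  1  1  2
 C  0  0  1  1  1  1  1  2
 A  0  0  1  1  1  2  2  2
 A  0  0  1  1  1  2  2  2
 G  0  1  1  1  2  2  3  3
 C  0  1  2  2  2  2  3  3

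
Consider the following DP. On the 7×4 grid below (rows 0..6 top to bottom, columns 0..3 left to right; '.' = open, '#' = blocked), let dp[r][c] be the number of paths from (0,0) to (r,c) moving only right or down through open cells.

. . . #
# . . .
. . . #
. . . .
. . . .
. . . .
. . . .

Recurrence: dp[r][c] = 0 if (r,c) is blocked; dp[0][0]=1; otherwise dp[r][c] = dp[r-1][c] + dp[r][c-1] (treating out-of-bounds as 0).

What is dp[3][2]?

4

r\c   0   1   2   3
  0   1   1   1   0
  1   0   1   2   2
  2   0   1   3   0
  3   0   1   4   4
  4   0   1   5   9
  5   0   1   6  15
  6   0   1   7  22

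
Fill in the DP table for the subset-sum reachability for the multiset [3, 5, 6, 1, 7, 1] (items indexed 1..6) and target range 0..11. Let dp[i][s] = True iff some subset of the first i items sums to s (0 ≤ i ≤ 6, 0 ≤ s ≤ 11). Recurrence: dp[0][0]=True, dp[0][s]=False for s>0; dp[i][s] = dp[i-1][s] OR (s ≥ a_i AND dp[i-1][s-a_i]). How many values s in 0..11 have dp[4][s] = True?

i\s   0   1   2   3   4   5   6   7   8   9  10  11
  0   T   F   F   F   F   F   F   F   F   F   F   F
  1   T   F   F   T   F   F   F   F   F   F   F   F
  2   T   F   F   T   F   T   F   F   T   F   F   F
  3   T   F   F   T   F   T   T   F   T   T   F   T
  4   T   T   F   T   T   T   T   T   T   T   T   T
  5   T   T   F   T   T   T   T   T   T   T   T   T
  6   T   T   T   T   T   T   T   T   T   T   T   T

11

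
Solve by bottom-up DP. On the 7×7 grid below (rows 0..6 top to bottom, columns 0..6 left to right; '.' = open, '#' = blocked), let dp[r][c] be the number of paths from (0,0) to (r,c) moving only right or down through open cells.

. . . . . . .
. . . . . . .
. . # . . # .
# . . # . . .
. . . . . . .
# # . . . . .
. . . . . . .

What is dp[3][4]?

9

r\c   0   1   2   3   4   5   6
  0   1   1   1   1   1   1   1
  1   1   2   3   4   5   6   7
  2   1   3   0   4   9   0   7
  3   0   3   3   0   9   9  16
  4   0   3   6   6  15  24  40
  5   0   0   6  12  27  51  91
  6   0   0   6  18  45  96 187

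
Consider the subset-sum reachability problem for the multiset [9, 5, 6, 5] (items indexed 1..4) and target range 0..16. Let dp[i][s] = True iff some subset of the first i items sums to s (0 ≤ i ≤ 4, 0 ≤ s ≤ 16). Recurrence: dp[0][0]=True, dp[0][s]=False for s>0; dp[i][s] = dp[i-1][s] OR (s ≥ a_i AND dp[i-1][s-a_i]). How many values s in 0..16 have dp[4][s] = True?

9

i\s   0   1   2   3   4   5   6   7   8   9  10  11  12  13  14  15  16
  0   T   F   F   F   F   F   F   F   F   F   F   F   F   F   F   F   F
  1   T   F   F   F   F   F   F   F   F   T   F   F   F   F   F   F   F
  2   T   F   F   F   F   T   F   F   F   T   F   F   F   F   T   F   F
  3   T   F   F   F   F   T   T   F   F   T   F   T   F   F   T   T   F
  4   T   F   F   F   F   T   T   F   F   T   T   T   F   F   T   T   T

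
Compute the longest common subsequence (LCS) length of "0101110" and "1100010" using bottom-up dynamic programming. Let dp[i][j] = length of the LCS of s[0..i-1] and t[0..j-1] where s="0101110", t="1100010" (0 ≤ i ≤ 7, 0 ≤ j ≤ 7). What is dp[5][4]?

   ''  1  1  0  0  0  1  0
''  0  0  0  0  0  0  0  0
 0  0  0  0  1  1  1  1  1
 1  0  1  1  1  1  1  2  2
 0  0  1  1  2  2  2  2  3
 1  0  1  2  2  2  2  3  3
 1  0  1  2  2  2  2  3  3
 1  0  1  2  2  2  2  3  3
 0  0  1  2  3  3  3  3  4

2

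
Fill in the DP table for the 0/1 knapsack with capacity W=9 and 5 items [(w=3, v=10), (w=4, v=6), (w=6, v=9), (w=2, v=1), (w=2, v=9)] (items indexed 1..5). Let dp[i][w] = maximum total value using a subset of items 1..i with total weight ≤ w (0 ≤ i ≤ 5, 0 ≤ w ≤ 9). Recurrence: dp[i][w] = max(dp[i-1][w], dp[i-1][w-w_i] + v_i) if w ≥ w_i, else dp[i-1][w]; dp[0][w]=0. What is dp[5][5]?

i\w   0   1   2   3   4   5   6   7   8   9
  0   0   0   0   0   0   0   0   0   0   0
  1   0   0   0  10  10  10  10  10  10  10
  2   0   0   0  10  10  10  10  16  16  16
  3   0   0   0  10  10  10  10  16  16  19
  4   0   0   1  10  10  11  11  16  16  19
  5   0   0   9  10  10  19  19  20  20  25

19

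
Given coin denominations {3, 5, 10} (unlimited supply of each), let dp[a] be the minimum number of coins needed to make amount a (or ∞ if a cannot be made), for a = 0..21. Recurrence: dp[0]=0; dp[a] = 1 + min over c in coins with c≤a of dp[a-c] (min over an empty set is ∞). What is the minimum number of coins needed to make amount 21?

 a  0  1  2  3  4  5  6  7  8  9 10 11 12 13 14 15 16 17 18 19 20 21
dp  0  -  -  1  -  1  2  -  2  3  1  3  4  2  4  2  3  5  3  4  2  4
(- denotes ∞ / unreachable)

4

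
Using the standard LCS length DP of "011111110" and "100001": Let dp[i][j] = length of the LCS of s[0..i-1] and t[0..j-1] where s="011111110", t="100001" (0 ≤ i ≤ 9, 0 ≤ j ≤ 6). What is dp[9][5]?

2

   ''  1  0  0  0  0  1
''  0  0  0  0  0  0  0
 0  0  0  1  1  1  1  1
 1  0  1  1  1  1  1  2
 1  0  1  1  1  1  1  2
 1  0  1  1  1  1  1  2
 1  0  1  1  1  1  1  2
 1  0  1  1  1  1  1  2
 1  0  1  1  1  1  1  2
 1  0  1  1  1  1  1  2
 0  0  1  2  2  2  2  2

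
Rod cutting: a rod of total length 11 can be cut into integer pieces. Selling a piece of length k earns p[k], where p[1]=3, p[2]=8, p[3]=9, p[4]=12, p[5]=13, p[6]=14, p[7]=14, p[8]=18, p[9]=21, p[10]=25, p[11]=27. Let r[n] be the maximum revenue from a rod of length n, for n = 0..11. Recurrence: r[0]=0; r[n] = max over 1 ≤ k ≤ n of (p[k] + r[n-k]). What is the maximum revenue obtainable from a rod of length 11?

   n    0    1    2    3    4    5    6    7    8    9   10   11
r[n]    0    3    8   11   16   19   24   27   32   35   40   43

43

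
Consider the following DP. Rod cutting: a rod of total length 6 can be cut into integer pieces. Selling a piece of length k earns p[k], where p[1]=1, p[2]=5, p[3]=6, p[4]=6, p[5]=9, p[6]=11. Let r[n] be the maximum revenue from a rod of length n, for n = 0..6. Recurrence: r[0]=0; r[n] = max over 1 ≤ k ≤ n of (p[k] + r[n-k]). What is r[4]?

   n    0    1    2    3    4    5    6
r[n]    0    1    5    6   10   11   15

10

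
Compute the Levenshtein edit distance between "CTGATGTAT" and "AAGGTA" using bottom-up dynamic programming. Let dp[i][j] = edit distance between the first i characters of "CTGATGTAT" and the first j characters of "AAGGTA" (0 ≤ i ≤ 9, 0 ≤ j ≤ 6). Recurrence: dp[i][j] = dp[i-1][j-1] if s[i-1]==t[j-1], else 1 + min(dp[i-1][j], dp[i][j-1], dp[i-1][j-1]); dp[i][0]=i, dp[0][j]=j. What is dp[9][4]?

   ''  A  A  G  G  T  A
''  0  1  2  3  4  5  6
 C  1  1  2  3  4  5  6
 T  2  2  2  3  4  4  5
 G  3  3  3  2  3  4  5
 A  4  3  3  3  3  4  4
 T  5  4  4  4  4  3  4
 G  6  5  5  4  4  4  4
 T  7  6  6  5  5  4  5
 A  8  7  6  6  6  5  4
 T  9  8  7  7  7  6  5

7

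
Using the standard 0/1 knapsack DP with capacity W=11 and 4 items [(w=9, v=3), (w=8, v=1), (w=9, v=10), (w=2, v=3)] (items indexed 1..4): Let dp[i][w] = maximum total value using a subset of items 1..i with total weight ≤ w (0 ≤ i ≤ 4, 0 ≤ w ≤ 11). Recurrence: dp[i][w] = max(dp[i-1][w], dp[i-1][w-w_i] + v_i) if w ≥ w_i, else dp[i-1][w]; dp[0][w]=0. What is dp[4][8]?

i\w   0   1   2   3   4   5   6   7   8   9  10  11
  0   0   0   0   0   0   0   0   0   0   0   0   0
  1   0   0   0   0   0   0   0   0   0   3   3   3
  2   0   0   0   0   0   0   0   0   1   3   3   3
  3   0   0   0   0   0   0   0   0   1  10  10  10
  4   0   0   3   3   3   3   3   3   3  10  10  13

3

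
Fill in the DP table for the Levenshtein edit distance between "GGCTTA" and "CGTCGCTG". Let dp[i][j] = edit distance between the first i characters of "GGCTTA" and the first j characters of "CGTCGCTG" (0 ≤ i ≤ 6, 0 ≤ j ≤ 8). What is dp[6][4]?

   ''  C  G  T  C  G  C  T  G
''  0  1  2  3  4  5  6  7  8
 G  1  1  1  2  3  4  5  6  7
 G  2  2  1  2  3  3  4  5  6
 C  3  2  2  2  2  3  3  4  5
 T  4  3  3  2  3  3  4  3  4
 T  5  4  4  3  3  4  4  4  4
 A  6  5  5  4  4  4  5  5  5

4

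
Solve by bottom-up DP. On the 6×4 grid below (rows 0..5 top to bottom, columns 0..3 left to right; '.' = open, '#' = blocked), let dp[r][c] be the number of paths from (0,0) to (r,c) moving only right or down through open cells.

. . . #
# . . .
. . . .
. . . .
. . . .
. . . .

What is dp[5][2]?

6

r\c   0   1   2   3
  0   1   1   1   0
  1   0   1   2   2
  2   0   1   3   5
  3   0   1   4   9
  4   0   1   5  14
  5   0   1   6  20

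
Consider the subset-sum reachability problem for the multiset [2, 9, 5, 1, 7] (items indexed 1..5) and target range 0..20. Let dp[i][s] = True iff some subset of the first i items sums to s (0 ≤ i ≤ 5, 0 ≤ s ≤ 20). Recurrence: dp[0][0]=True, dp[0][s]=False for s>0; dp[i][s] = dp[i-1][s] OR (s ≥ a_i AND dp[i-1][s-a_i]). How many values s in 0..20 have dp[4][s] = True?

16

i\s   0   1   2   3   4   5   6   7   8   9  10  11  12  13  14  15  16  17  18  19  20
  0   T   F   F   F   F   F   F   F   F   F   F   F   F   F   F   F   F   F   F   F   F
  1   T   F   T   F   F   F   F   F   F   F   F   F   F   F   F   F   F   F   F   F   F
  2   T   F   T   F   F   F   F   F   F   T   F   T   F   F   F   F   F   F   F   F   F
  3   T   F   T   F   F   T   F   T   F   T   F   T   F   F   T   F   T   F   F   F   F
  4   T   T   T   T   F   T   T   T   T   T   T   T   T   F   T   T   T   T   F   F   F
  5   T   T   T   T   F   T   T   T   T   T   T   T   T   T   T   T   T   T   T   T   F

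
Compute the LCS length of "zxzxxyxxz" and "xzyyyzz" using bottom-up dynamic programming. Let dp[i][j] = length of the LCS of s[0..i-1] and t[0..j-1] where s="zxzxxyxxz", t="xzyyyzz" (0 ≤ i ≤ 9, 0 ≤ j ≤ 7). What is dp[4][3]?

2

   ''  x  z  y  y  y  z  z
''  0  0  0  0  0  0  0  0
 z  0  0  1  1  1  1  1  1
 x  0  1  1  1  1  1  1  1
 z  0  1  2  2  2  2  2  2
 x  0  1  2  2  2  2  2  2
 x  0  1  2  2  2  2  2  2
 y  0  1  2  3  3  3  3  3
 x  0  1  2  3  3  3  3  3
 x  0  1  2  3  3  3  3  3
 z  0  1  2  3  3  3  4  4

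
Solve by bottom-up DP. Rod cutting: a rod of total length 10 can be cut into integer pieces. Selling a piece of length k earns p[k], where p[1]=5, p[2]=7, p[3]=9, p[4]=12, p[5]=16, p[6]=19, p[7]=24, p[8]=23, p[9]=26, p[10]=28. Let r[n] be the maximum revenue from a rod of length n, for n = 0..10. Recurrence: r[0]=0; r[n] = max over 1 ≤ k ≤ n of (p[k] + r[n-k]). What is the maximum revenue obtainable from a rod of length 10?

   n    0    1    2    3    4    5    6    7    8    9   10
r[n]    0    5   10   15   20   25   30   35   40   45   50

50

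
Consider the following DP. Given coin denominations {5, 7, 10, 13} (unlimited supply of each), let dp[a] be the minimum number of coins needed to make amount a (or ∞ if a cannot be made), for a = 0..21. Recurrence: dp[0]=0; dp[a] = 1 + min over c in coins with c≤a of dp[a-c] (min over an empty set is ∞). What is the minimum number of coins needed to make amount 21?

3

 a  0  1  2  3  4  5  6  7  8  9 10 11 12 13 14 15 16 17 18 19 20 21
dp  0  -  -  -  -  1  -  1  -  -  1  -  2  1  2  2  -  2  2  3  2  3
(- denotes ∞ / unreachable)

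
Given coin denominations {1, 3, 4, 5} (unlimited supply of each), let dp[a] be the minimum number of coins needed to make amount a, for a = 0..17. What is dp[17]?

4

 a  0  1  2  3  4  5  6  7  8  9 10 11 12 13 14 15 16 17
dp  0  1  2  1  1  1  2  2  2  2  2  3  3  3  3  3  4  4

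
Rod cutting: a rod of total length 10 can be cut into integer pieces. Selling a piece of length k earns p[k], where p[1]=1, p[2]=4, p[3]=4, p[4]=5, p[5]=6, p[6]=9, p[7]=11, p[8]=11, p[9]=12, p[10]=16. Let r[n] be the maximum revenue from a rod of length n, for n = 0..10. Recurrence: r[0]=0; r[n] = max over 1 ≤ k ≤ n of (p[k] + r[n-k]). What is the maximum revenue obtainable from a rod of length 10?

   n    0    1    2    3    4    5    6    7    8    9   10
r[n]    0    1    4    5    8    9   12   13   16   17   20

20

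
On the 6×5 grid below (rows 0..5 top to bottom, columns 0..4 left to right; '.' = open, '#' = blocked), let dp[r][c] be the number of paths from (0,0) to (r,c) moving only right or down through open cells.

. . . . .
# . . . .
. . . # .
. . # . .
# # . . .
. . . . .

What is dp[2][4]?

r\c   0   1   2   3   4
  0   1   1   1   1   1
  1   0   1   2   3   4
  2   0   1   3   0   4
  3   0   1   0   0   4
  4   0   0   0   0   4
  5   0   0   0   0   4

4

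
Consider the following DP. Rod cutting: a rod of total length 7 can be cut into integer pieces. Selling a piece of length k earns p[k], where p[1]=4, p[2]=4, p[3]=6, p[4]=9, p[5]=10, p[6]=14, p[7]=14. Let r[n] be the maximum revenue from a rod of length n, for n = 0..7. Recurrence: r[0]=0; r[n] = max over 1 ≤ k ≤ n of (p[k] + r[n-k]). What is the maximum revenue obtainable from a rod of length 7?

   n    0    1    2    3    4    5    6    7
r[n]    0    4    8   12   16   20   24   28

28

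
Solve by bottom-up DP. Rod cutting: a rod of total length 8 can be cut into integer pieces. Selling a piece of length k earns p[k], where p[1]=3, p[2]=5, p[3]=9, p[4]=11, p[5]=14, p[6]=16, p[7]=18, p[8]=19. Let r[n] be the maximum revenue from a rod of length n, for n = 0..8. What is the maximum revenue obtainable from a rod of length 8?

   n    0    1    2    3    4    5    6    7    8
r[n]    0    3    6    9   12   15   18   21   24

24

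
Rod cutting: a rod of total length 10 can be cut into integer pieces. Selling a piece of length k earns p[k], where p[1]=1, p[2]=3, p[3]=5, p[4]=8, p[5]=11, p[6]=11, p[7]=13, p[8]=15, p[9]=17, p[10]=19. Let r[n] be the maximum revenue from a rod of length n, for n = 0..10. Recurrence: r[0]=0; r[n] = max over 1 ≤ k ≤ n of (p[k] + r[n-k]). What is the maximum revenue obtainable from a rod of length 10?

   n    0    1    2    3    4    5    6    7    8    9   10
r[n]    0    1    3    5    8   11   12   14   16   19   22

22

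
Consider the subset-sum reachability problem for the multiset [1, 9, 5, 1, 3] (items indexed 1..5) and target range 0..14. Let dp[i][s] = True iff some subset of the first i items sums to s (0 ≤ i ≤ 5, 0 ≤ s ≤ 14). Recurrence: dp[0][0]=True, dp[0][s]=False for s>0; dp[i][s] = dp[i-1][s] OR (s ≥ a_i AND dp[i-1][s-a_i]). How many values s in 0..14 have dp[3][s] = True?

i\s   0   1   2   3   4   5   6   7   8   9  10  11  12  13  14
  0   T   F   F   F   F   F   F   F   F   F   F   F   F   F   F
  1   T   T   F   F   F   F   F   F   F   F   F   F   F   F   F
  2   T   T   F   F   F   F   F   F   F   T   T   F   F   F   F
  3   T   T   F   F   F   T   T   F   F   T   T   F   F   F   T
  4   T   T   T   F   F   T   T   T   F   T   T   T   F   F   T
  5   T   T   T   T   T   T   T   T   T   T   T   T   T   T   T

7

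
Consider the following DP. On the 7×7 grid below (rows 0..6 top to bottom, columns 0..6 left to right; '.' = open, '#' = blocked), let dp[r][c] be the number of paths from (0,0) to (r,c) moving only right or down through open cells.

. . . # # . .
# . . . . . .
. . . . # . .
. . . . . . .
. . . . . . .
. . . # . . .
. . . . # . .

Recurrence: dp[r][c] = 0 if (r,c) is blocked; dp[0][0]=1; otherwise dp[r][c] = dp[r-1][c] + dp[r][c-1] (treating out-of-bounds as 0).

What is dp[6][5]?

r\c   0   1   2   3   4   5   6
  0   1   1   1   0   0   0   0
  1   0   1   2   2   2   2   2
  2   0   1   3   5   0   2   4
  3   0   1   4   9   9  11  15
  4   0   1   5  14  23  34  49
  5   0   1   6   0  23  57 106
  6   0   1   7   7   0  57 163

57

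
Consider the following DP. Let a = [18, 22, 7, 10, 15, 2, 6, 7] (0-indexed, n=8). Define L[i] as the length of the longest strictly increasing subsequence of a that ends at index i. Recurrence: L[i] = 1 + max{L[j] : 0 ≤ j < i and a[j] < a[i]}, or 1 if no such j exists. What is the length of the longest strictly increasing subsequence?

   i    0    1    2    3    4    5    6    7
a[i]   18   22    7   10   15    2    6    7
L[i]    1    2    1    2    3    1    2    3

3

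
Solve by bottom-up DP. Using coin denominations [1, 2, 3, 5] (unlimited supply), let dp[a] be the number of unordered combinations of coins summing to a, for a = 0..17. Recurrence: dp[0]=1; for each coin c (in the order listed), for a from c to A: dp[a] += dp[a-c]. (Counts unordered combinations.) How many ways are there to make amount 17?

62

after  coin     0     1     2     3     4     5     6     7     8     9    10    11    12    13    14    15    16    17
          1     1     1     1     1     1     1     1     1     1     1     1     1     1     1     1     1     1     1
          2     1     1     2     2     3     3     4     4     5     5     6     6     7     7     8     8     9     9
          3     1     1     2     3     4     5     7     8    10    12    14    16    19    21    24    27    30    33
          5     1     1     2     3     4     6     8    10    13    16    20    24    29    34    40    47    54    62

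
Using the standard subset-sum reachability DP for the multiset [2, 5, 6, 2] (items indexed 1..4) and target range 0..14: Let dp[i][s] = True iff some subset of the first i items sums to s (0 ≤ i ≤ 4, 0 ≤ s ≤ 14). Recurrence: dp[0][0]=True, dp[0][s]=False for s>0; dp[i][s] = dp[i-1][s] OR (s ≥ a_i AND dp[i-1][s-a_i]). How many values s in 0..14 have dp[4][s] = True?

i\s   0   1   2   3   4   5   6   7   8   9  10  11  12  13  14
  0   T   F   F   F   F   F   F   F   F   F   F   F   F   F   F
  1   T   F   T   F   F   F   F   F   F   F   F   F   F   F   F
  2   T   F   T   F   F   T   F   T   F   F   F   F   F   F   F
  3   T   F   T   F   F   T   T   T   T   F   F   T   F   T   F
  4   T   F   T   F   T   T   T   T   T   T   T   T   F   T   F

11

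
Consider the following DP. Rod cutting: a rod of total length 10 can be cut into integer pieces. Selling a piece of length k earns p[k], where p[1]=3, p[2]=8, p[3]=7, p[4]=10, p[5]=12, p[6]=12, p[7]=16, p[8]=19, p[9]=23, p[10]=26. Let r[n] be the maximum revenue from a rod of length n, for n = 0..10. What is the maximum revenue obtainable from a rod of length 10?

40

   n    0    1    2    3    4    5    6    7    8    9   10
r[n]    0    3    8   11   16   19   24   27   32   35   40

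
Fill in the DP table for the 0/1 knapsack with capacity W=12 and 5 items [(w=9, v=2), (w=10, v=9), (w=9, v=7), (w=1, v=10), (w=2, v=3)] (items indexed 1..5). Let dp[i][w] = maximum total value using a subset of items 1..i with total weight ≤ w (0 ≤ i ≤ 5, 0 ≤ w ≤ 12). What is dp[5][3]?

13

i\w   0   1   2   3   4   5   6   7   8   9  10  11  12
  0   0   0   0   0   0   0   0   0   0   0   0   0   0
  1   0   0   0   0   0   0   0   0   0   2   2   2   2
  2   0   0   0   0   0   0   0   0   0   2   9   9   9
  3   0   0   0   0   0   0   0   0   0   7   9   9   9
  4   0  10  10  10  10  10  10  10  10  10  17  19  19
  5   0  10  10  13  13  13  13  13  13  13  17  19  20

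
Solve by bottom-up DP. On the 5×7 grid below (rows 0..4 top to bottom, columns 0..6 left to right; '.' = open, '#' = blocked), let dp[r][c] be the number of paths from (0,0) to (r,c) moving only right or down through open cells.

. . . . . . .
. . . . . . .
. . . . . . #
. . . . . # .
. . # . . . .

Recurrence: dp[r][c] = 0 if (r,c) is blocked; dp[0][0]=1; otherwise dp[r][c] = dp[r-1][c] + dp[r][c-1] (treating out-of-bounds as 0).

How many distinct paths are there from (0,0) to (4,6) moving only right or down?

55

r\c   0   1   2   3   4   5   6
  0   1   1   1   1   1   1   1
  1   1   2   3   4   5   6   7
  2   1   3   6  10  15  21   0
  3   1   4  10  20  35   0   0
  4   1   5   0  20  55  55  55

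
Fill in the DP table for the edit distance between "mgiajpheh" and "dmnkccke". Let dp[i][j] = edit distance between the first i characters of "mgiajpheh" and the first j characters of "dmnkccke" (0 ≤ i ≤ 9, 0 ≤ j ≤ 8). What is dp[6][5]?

6

   ''  d  m  n  k  c  c  k  e
''  0  1  2  3  4  5  6  7  8
 m  1  1  1  2  3  4  5  6  7
 g  2  2  2  2  3  4  5  6  7
 i  3  3  3  3  3  4  5  6  7
 a  4  4  4  4  4  4  5  6  7
 j  5  5  5  5  5  5  5  6  7
 p  6  6  6  6  6  6  6  6  7
 h  7  7  7  7  7  7  7  7  7
 e  8  8  8  8  8  8  8  8  7
 h  9  9  9  9  9  9  9  9  8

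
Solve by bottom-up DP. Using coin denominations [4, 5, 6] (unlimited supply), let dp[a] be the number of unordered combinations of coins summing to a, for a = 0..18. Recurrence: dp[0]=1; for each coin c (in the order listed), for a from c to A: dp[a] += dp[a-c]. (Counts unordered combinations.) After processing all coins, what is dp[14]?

2

after  coin     0     1     2     3     4     5     6     7     8     9    10    11    12    13    14    15    16    17    18
          4     1     0     0     0     1     0     0     0     1     0     0     0     1     0     0     0     1     0     0
          5     1     0     0     0     1     1     0     0     1     1     1     0     1     1     1     1     1     1     1
          6     1     0     0     0     1     1     1     0     1     1     2     1     2     1     2     2     3     2     3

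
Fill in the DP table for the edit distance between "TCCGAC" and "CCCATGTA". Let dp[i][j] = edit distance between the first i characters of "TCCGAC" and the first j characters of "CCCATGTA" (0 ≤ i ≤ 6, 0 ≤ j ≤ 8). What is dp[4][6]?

3

   ''  C  C  C  A  T  G  T  A
''  0  1  2  3  4  5  6  7  8
 T  1  1  2  3  4  4  5  6  7
 C  2  1  1  2  3  4  5  6  7
 C  3  2  1  1  2  3  4  5  6
 G  4  3  2  2  2  3  3  4  5
 A  5  4  3  3  2  3  4  4  4
 C  6  5  4  3  3  3  4  5  5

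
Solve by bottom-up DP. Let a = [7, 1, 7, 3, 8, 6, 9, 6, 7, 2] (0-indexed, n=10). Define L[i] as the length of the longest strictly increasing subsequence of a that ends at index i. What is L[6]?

4

   i    0    1    2    3    4    5    6    7    8    9
a[i]    7    1    7    3    8    6    9    6    7    2
L[i]    1    1    2    2    3    3    4    3    4    2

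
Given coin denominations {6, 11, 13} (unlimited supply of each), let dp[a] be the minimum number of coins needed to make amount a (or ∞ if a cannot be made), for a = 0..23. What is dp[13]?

1

 a  0  1  2  3  4  5  6  7  8  9 10 11 12 13 14 15 16 17 18 19 20 21 22 23
dp  0  -  -  -  -  -  1  -  -  -  -  1  2  1  -  -  -  2  3  2  -  -  2  3
(- denotes ∞ / unreachable)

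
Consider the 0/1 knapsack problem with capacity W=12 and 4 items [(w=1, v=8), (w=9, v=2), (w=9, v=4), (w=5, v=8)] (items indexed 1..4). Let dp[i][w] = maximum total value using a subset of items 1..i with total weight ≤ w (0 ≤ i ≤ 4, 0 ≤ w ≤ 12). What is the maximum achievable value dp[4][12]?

i\w   0   1   2   3   4   5   6   7   8   9  10  11  12
  0   0   0   0   0   0   0   0   0   0   0   0   0   0
  1   0   8   8   8   8   8   8   8   8   8   8   8   8
  2   0   8   8   8   8   8   8   8   8   8  10  10  10
  3   0   8   8   8   8   8   8   8   8   8  12  12  12
  4   0   8   8   8   8   8  16  16  16  16  16  16  16

16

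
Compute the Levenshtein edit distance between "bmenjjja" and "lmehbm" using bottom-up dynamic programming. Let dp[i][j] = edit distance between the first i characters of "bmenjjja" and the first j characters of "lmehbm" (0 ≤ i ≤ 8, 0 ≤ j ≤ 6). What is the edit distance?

   ''  l  m  e  h  b  m
''  0  1  2  3  4  5  6
 b  1  1  2  3  4  4  5
 m  2  2  1  2  3  4  4
 e  3  3  2  1  2  3  4
 n  4  4  3  2  2  3  4
 j  5  5  4  3  3  3  4
 j  6  6  5  4  4  4  4
 j  7  7  6  5  5  5  5
 a  8  8  7  6  6  6  6

6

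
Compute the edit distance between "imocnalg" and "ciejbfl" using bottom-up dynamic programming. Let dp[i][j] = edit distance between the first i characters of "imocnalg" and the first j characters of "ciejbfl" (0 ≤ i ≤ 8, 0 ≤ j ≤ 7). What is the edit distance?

7

   ''  c  i  e  j  b  f  l
''  0  1  2  3  4  5  6  7
 i  1  1  1  2  3  4  5  6
 m  2  2  2  2  3  4  5  6
 o  3  3  3  3  3  4  5  6
 c  4  3  4  4  4  4  5  6
 n  5  4  4  5  5  5  5  6
 a  6  5  5  5  6  6  6  6
 l  7  6  6  6  6  7  7  6
 g  8  7  7  7  7  7  8  7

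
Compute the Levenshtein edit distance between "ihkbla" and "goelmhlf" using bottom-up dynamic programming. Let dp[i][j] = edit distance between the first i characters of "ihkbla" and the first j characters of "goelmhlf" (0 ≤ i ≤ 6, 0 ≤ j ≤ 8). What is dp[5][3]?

5

   ''  g  o  e  l  m  h  l  f
''  0  1  2  3  4  5  6  7  8
 i  1  1  2  3  4  5  6  7  8
 h  2  2  2  3  4  5  5  6  7
 k  3  3  3  3  4  5  6  6  7
 b  4  4  4  4  4  5  6  7  7
 l  5  5  5  5  4  5  6  6  7
 a  6  6  6  6  5  5  6  7  7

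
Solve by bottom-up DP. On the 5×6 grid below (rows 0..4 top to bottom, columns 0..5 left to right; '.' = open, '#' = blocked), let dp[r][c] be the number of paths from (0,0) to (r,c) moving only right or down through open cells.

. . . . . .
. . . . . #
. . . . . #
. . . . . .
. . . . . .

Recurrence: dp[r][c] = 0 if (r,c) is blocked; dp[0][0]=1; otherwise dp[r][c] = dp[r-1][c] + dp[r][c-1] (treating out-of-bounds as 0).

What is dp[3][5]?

r\c   0   1   2   3   4   5
  0   1   1   1   1   1   1
  1   1   2   3   4   5   0
  2   1   3   6  10  15   0
  3   1   4  10  20  35  35
  4   1   5  15  35  70 105

35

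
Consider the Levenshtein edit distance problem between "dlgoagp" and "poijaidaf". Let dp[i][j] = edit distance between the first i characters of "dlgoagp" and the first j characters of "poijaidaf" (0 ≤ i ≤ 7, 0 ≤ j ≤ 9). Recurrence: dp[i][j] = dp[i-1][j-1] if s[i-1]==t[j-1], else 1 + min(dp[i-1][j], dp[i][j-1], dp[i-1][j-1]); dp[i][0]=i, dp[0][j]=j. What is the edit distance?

   ''  p  o  i  j  a  i  d  a  f
''  0  1  2  3  4  5  6  7  8  9
 d  1  1  2  3  4  5  6  6  7  8
 l  2  2  2  3  4  5  6  7  7  8
 g  3  3  3  3  4  5  6  7  8  8
 o  4  4  3  4  4  5  6  7  8  9
 a  5  5  4  4  5  4  5  6  7  8
 g  6  6  5  5  5  5  5  6  7  8
 p  7  6  6  6  6  6  6  6  7  8

8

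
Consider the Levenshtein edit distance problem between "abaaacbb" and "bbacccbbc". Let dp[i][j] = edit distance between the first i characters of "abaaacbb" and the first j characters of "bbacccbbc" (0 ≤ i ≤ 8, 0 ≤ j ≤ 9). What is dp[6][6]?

3

   ''  b  b  a  c  c  c  b  b  c
''  0  1  2  3  4  5  6  7  8  9
 a  1  1  2  2  3  4  5  6  7  8
 b  2  1  1  2  3  4  5  5  6  7
 a  3  2  2  1  2  3  4  5  6  7
 a  4  3  3  2  2  3  4  5  6  7
 a  5  4  4  3  3  3  4  5  6  7
 c  6  5  5  4  3  3  3  4  5  6
 b  7  6  5  5  4  4  4  3  4  5
 b  8  7  6  6  5  5  5  4  3  4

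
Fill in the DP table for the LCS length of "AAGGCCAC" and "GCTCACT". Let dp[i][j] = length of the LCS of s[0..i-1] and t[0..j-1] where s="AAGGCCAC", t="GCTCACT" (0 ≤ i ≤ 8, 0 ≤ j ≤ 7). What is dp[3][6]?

   ''  G  C  T  C  A  C  T
''  0  0  0  0  0  0  0  0
 A  0  0  0  0  0  1  1  1
 A  0  0  0  0  0  1  1  1
 G  0  1  1  1  1  1  1  1
 G  0  1  1  1  1  1  1  1
 C  0  1  2  2  2  2  2  2
 C  0  1  2  2  3  3  3  3
 A  0  1  2  2  3  4  4  4
 C  0  1  2  2  3  4  5  5

1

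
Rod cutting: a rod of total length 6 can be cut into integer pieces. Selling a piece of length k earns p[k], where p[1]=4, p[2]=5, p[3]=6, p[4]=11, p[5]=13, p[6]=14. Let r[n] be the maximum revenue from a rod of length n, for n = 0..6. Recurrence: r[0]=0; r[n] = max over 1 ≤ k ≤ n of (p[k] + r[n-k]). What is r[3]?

12

   n    0    1    2    3    4    5    6
r[n]    0    4    8   12   16   20   24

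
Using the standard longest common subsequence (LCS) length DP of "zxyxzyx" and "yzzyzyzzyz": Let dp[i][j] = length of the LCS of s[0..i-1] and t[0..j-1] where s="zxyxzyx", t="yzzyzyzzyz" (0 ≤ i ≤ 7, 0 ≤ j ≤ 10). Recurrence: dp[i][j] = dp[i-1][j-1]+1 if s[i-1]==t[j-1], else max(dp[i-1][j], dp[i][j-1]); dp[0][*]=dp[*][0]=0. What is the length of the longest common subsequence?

   ''  y  z  z  y  z  y  z  z  y  z
''  0  0  0  0  0  0  0  0  0  0  0
 z  0  0  1  1  1  1  1  1  1  1  1
 x  0  0  1  1  1  1  1  1  1  1  1
 y  0  1  1  1  2  2  2  2  2  2  2
 x  0  1  1  1  2  2  2  2  2  2  2
 z  0  1  2  2  2  3  3  3  3  3  3
 y  0  1  2  2  3  3  4  4  4  4  4
 x  0  1  2  2  3  3  4  4  4  4  4

4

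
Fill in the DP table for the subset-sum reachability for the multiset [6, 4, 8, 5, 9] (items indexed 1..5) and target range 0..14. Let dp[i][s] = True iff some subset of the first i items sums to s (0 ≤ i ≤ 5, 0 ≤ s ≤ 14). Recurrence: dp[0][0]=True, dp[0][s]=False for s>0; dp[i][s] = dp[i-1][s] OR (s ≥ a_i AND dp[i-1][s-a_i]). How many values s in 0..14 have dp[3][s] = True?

i\s   0   1   2   3   4   5   6   7   8   9  10  11  12  13  14
  0   T   F   F   F   F   F   F   F   F   F   F   F   F   F   F
  1   T   F   F   F   F   F   T   F   F   F   F   F   F   F   F
  2   T   F   F   F   T   F   T   F   F   F   T   F   F   F   F
  3   T   F   F   F   T   F   T   F   T   F   T   F   T   F   T
  4   T   F   F   F   T   T   T   F   T   T   T   T   T   T   T
  5   T   F   F   F   T   T   T   F   T   T   T   T   T   T   T

7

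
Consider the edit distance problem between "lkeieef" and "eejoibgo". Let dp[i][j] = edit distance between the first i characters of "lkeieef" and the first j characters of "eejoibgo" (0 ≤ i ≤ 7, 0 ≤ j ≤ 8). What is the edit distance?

   ''  e  e  j  o  i  b  g  o
''  0  1  2  3  4  5  6  7  8
 l  1  1  2  3  4  5  6  7  8
 k  2  2  2  3  4  5  6  7  8
 e  3  2  2  3  4  5  6  7  8
 i  4  3  3  3  4  4  5  6  7
 e  5  4  3  4  4  5  5  6  7
 e  6  5  4  4  5  5  6  6  7
 f  7  6  5  5  5  6  6  7  7

7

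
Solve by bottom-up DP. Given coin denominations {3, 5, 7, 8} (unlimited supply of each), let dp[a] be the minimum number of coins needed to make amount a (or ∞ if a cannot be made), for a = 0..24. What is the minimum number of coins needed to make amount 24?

3

 a  0  1  2  3  4  5  6  7  8  9 10 11 12 13 14 15 16 17 18 19 20 21 22 23 24
dp  0  -  -  1  -  1  2  1  1  3  2  2  2  2  2  2  2  3  3  3  3  3  3  3  3
(- denotes ∞ / unreachable)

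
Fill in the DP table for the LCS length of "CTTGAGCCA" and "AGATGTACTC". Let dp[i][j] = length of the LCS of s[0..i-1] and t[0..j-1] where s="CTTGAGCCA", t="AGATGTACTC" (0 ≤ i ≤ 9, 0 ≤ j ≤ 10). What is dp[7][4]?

2

   ''  A  G  A  T  G  T  A  C  T  C
''  0  0  0  0  0  0  0  0  0  0  0
 C  0  0  0  0  0  0  0  0  1  1  1
 T  0  0  0  0  1  1  1  1  1  2  2
 T  0  0  0  0  1  1  2  2  2  2  2
 G  0  0  1  1  1  2  2  2  2  2  2
 A  0  1  1  2  2  2  2  3  3  3  3
 G  0  1  2  2  2  3  3  3  3  3  3
 C  0  1  2  2  2  3  3  3  4  4  4
 C  0  1  2  2  2  3  3  3  4  4  5
 A  0  1  2  3  3  3  3  4  4  4  5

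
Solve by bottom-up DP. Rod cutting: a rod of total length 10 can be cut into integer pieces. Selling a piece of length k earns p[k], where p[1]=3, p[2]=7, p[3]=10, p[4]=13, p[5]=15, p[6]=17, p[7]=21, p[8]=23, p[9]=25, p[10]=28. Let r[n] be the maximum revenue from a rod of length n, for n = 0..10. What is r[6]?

   n    0    1    2    3    4    5    6    7    8    9   10
r[n]    0    3    7   10   14   17   21   24   28   31   35

21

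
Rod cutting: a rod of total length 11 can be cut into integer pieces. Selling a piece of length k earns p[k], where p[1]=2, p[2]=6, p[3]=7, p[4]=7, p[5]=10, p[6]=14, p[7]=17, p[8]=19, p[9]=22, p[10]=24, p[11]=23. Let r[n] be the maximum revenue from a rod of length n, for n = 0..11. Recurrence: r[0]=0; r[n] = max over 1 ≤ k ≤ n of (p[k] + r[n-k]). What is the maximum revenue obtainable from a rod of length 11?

32

   n    0    1    2    3    4    5    6    7    8    9   10   11
r[n]    0    2    6    8   12   14   18   20   24   26   30   32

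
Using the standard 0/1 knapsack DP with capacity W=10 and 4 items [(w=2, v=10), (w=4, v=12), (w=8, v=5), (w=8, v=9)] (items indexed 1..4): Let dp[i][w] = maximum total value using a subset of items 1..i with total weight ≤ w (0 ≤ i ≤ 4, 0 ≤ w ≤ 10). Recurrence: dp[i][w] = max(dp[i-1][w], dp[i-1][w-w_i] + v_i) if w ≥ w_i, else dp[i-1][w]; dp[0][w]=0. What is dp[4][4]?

i\w   0   1   2   3   4   5   6   7   8   9  10
  0   0   0   0   0   0   0   0   0   0   0   0
  1   0   0  10  10  10  10  10  10  10  10  10
  2   0   0  10  10  12  12  22  22  22  22  22
  3   0   0  10  10  12  12  22  22  22  22  22
  4   0   0  10  10  12  12  22  22  22  22  22

12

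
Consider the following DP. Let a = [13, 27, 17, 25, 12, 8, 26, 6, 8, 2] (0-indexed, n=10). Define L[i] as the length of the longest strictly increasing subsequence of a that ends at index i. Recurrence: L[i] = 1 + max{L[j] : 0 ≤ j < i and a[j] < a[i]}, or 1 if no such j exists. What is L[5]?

1

   i    0    1    2    3    4    5    6    7    8    9
a[i]   13   27   17   25   12    8   26    6    8    2
L[i]    1    2    2    3    1    1    4    1    2    1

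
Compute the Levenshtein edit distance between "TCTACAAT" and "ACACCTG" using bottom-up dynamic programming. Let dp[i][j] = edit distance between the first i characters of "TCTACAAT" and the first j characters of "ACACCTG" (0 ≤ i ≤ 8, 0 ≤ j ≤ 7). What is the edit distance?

5

   ''  A  C  A  C  C  T  G
''  0  1  2  3  4  5  6  7
 T  1  1  2  3  4  5  5  6
 C  2  2  1  2  3  4  5  6
 T  3  3  2  2  3  4  4  5
 A  4  3  3  2  3  4  5  5
 C  5  4  3  3  2  3  4  5
 A  6  5  4  3  3  3  4  5
 A  7  6  5  4  4  4  4  5
 T  8  7  6  5  5  5  4  5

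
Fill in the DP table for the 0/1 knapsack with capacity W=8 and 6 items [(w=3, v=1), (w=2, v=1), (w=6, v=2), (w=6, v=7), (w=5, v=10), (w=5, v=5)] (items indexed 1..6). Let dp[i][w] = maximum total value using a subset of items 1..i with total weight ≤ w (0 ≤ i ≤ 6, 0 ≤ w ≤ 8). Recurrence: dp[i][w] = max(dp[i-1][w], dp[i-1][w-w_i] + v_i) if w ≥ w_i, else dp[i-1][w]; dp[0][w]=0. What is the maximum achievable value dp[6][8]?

11

i\w   0   1   2   3   4   5   6   7   8
  0   0   0   0   0   0   0   0   0   0
  1   0   0   0   1   1   1   1   1   1
  2   0   0   1   1   1   2   2   2   2
  3   0   0   1   1   1   2   2   2   3
  4   0   0   1   1   1   2   7   7   8
  5   0   0   1   1   1  10  10  11  11
  6   0   0   1   1   1  10  10  11  11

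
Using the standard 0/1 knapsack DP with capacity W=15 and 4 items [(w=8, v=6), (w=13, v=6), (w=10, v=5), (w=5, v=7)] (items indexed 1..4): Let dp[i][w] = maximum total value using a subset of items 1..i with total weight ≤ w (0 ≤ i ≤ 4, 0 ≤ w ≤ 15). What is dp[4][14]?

13

i\w   0   1   2   3   4   5   6   7   8   9  10  11  12  13  14  15
  0   0   0   0   0   0   0   0   0   0   0   0   0   0   0   0   0
  1   0   0   0   0   0   0   0   0   6   6   6   6   6   6   6   6
  2   0   0   0   0   0   0   0   0   6   6   6   6   6   6   6   6
  3   0   0   0   0   0   0   0   0   6   6   6   6   6   6   6   6
  4   0   0   0   0   0   7   7   7   7   7   7   7   7  13  13  13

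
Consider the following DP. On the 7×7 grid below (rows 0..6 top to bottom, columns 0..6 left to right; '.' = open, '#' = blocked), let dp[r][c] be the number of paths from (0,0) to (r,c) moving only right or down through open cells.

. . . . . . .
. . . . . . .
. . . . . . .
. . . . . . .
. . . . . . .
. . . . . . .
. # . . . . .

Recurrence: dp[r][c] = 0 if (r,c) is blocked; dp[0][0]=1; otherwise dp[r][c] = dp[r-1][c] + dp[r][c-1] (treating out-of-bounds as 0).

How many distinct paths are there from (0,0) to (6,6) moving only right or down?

917

r\c   0   1   2   3   4   5   6
  0   1   1   1   1   1   1   1
  1   1   2   3   4   5   6   7
  2   1   3   6  10  15  21  28
  3   1   4  10  20  35  56  84
  4   1   5  15  35  70 126 210
  5   1   6  21  56 126 252 462
  6   1   0  21  77 203 455 917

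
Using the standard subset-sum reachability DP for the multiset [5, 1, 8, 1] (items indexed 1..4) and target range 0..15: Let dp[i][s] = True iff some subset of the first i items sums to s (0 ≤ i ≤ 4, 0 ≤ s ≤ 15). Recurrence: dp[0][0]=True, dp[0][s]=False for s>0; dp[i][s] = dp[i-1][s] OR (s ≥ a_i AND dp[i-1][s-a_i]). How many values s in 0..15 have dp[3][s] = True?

8

i\s   0   1   2   3   4   5   6   7   8   9  10  11  12  13  14  15
  0   T   F   F   F   F   F   F   F   F   F   F   F   F   F   F   F
  1   T   F   F   F   F   T   F   F   F   F   F   F   F   F   F   F
  2   T   T   F   F   F   T   T   F   F   F   F   F   F   F   F   F
  3   T   T   F   F   F   T   T   F   T   T   F   F   F   T   T   F
  4   T   T   T   F   F   T   T   T   T   T   T   F   F   T   T   T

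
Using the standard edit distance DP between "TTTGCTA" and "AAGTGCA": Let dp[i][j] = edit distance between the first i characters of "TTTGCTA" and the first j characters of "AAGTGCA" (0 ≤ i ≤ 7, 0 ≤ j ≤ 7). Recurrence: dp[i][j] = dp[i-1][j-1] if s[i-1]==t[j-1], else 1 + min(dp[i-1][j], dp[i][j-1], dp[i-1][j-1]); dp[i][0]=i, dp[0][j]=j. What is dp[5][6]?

   ''  A  A  G  T  G  C  A
''  0  1  2  3  4  5  6  7
 T  1  1  2  3  3  4  5  6
 T  2  2  2  3  3  4  5  6
 T  3  3  3  3  3  4  5  6
 G  4  4  4  3  4  3  4  5
 C  5  5  5  4  4  4  3  4
 T  6  6  6  5  4  5  4  4
 A  7  6  6  6  5  5  5  4

3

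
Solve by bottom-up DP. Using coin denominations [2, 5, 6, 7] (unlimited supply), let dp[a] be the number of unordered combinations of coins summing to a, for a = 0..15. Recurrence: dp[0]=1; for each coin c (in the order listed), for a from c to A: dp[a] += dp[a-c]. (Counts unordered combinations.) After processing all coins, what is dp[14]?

6

after  coin     0     1     2     3     4     5     6     7     8     9    10    11    12    13    14    15
          2     1     0     1     0     1     0     1     0     1     0     1     0     1     0     1     0
          5     1     0     1     0     1     1     1     1     1     1     2     1     2     1     2     2
          6     1     0     1     0     1     1     2     1     2     1     3     2     4     2     4     3
          7     1     0     1     0     1     1     2     2     2     2     3     3     5     4     6     5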